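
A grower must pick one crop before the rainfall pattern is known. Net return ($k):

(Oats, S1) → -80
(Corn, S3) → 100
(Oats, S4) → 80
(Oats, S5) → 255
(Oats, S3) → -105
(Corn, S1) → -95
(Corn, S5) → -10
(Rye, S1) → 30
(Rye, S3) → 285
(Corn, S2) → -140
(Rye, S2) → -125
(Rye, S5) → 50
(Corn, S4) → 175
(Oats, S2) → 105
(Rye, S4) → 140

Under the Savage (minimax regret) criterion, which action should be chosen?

Rye

Column bests: S1=30, S2=105, S3=285, S4=175, S5=255.
Oats regrets: 110, 0, 390, 95, 0 → max 390
Rye regrets: 0, 230, 0, 35, 205 → max 230
Corn regrets: 125, 245, 185, 0, 265 → max 265
Smallest max regret = 230 → Rye.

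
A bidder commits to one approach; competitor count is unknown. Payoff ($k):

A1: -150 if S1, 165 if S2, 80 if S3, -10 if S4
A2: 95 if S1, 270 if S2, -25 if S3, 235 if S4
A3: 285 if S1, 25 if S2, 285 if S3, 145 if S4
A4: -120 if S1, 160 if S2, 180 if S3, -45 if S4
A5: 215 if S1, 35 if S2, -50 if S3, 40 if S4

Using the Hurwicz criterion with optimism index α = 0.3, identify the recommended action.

A1: 0.3·165 + 0.7·(-150) = -55.5
A2: 0.3·270 + 0.7·(-25) = 63.5
A3: 0.3·285 + 0.7·25 = 103
A4: 0.3·180 + 0.7·(-120) = -30
A5: 0.3·215 + 0.7·(-50) = 29.5
Highest Hurwicz score = 103 → A3.

A3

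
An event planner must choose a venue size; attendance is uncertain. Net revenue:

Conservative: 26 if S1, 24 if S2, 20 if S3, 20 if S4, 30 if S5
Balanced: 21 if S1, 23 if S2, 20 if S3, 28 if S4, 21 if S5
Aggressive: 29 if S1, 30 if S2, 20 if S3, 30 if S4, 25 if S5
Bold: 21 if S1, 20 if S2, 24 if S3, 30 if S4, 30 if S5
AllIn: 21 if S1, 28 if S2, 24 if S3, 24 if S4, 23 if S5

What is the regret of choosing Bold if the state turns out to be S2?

Best payoff under S2 is 30.
Regret = 30 − 20 = 10.

10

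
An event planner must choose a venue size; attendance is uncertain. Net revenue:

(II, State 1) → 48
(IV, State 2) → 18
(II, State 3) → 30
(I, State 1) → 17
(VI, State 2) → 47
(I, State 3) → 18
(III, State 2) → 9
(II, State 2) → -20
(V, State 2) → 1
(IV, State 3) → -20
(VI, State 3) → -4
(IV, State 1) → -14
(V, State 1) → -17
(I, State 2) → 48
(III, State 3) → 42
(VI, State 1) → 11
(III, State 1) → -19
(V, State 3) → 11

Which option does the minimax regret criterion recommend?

Column bests: State 1=48, State 2=48, State 3=42.
I regrets: 31, 0, 24 → max 31
II regrets: 0, 68, 12 → max 68
III regrets: 67, 39, 0 → max 67
IV regrets: 62, 30, 62 → max 62
V regrets: 65, 47, 31 → max 65
VI regrets: 37, 1, 46 → max 46
Smallest max regret = 31 → I.

I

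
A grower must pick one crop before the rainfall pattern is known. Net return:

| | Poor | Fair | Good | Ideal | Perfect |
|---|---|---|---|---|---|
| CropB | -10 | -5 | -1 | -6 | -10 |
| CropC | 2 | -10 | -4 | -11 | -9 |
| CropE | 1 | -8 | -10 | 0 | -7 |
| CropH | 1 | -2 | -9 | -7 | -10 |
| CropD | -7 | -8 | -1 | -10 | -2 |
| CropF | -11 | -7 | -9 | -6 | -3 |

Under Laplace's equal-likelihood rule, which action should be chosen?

Row averages: CropB=-6.4, CropC=-6.4, CropE=-4.8, CropH=-5.4, CropD=-5.6, CropF=-7.2
Highest average = -4.8 → CropE.

CropE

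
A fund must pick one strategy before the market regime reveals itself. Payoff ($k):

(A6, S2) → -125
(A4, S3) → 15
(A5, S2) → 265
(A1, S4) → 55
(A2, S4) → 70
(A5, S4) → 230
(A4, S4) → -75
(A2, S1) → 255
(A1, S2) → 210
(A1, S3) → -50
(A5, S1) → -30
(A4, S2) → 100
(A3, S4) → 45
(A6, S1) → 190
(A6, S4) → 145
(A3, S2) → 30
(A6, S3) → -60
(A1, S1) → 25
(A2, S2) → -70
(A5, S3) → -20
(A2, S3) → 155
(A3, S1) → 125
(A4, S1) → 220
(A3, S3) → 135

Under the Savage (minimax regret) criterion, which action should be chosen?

A1

Column bests: S1=255, S2=265, S3=155, S4=230.
A1 regrets: 230, 55, 205, 175 → max 230
A2 regrets: 0, 335, 0, 160 → max 335
A3 regrets: 130, 235, 20, 185 → max 235
A4 regrets: 35, 165, 140, 305 → max 305
A5 regrets: 285, 0, 175, 0 → max 285
A6 regrets: 65, 390, 215, 85 → max 390
Smallest max regret = 230 → A1.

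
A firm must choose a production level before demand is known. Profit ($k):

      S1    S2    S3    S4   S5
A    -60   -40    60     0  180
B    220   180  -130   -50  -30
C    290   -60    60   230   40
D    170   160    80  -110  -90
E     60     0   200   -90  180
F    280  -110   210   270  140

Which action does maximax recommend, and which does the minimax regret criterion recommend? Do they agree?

Row maxima: A=180, B=220, C=290, D=170, E=200, F=280
Best best-case = 290 → C.
Column bests: S1=290, S2=180, S3=210, S4=270, S5=180.
A regrets: 350, 220, 150, 270, 0 → max 350
B regrets: 70, 0, 340, 320, 210 → max 340
C regrets: 0, 240, 150, 40, 140 → max 240
D regrets: 120, 20, 130, 380, 270 → max 380
E regrets: 230, 180, 10, 360, 0 → max 360
F regrets: 10, 290, 0, 0, 40 → max 290
Smallest max regret = 240 → C.

maximax → C; minimax regret → C (agree)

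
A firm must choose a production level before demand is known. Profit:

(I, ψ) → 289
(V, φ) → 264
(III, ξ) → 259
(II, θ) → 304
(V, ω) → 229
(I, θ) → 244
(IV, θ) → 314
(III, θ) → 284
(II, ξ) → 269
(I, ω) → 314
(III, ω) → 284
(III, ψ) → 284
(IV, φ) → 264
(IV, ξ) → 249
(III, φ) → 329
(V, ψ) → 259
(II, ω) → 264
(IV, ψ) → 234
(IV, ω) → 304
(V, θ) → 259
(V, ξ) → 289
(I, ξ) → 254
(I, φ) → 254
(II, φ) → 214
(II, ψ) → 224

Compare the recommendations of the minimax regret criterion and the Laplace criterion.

Column bests: θ=314, φ=329, ψ=289, ω=314, ξ=289.
I regrets: 70, 75, 0, 0, 35 → max 75
II regrets: 10, 115, 65, 50, 20 → max 115
III regrets: 30, 0, 5, 30, 30 → max 30
IV regrets: 0, 65, 55, 10, 40 → max 65
V regrets: 55, 65, 30, 85, 0 → max 85
Smallest max regret = 30 → III.
Row averages: I=271, II=255, III=288, IV=273, V=260
Highest average = 288 → III.

minimax regret → III; laplace → III (agree)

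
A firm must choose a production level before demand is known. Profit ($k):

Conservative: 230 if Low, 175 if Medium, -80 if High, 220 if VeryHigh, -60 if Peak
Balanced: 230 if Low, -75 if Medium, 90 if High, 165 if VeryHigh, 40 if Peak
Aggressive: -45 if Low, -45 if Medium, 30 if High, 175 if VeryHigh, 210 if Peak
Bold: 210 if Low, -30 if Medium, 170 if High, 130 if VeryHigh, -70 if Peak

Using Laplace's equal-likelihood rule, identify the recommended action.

Row averages: Conservative=97, Balanced=90, Aggressive=65, Bold=82
Highest average = 97 → Conservative.

Conservative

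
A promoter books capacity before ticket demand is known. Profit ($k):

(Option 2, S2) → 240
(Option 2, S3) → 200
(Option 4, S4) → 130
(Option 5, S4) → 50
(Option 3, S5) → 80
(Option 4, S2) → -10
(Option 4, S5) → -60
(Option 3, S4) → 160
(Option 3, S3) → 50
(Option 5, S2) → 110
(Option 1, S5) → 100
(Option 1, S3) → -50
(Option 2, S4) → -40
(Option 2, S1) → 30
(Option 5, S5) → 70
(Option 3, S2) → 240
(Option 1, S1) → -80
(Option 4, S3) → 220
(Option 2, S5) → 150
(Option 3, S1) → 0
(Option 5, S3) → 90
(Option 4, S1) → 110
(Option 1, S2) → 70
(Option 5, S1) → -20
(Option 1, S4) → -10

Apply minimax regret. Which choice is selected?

Column bests: S1=110, S2=240, S3=220, S4=160, S5=150.
Option 1 regrets: 190, 170, 270, 170, 50 → max 270
Option 2 regrets: 80, 0, 20, 200, 0 → max 200
Option 3 regrets: 110, 0, 170, 0, 70 → max 170
Option 4 regrets: 0, 250, 0, 30, 210 → max 250
Option 5 regrets: 130, 130, 130, 110, 80 → max 130
Smallest max regret = 130 → Option 5.

Option 5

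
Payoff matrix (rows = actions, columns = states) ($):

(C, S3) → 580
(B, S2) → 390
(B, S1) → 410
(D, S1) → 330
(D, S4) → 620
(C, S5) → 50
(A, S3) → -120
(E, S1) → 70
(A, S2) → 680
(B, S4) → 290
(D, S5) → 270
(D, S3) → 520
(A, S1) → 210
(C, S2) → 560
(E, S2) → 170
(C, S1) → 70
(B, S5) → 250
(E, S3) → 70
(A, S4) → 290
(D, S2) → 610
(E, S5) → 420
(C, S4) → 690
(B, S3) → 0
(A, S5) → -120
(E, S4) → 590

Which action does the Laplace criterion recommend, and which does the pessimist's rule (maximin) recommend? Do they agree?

laplace → D; maximin → D (agree)

Row averages: A=188, B=268, C=390, D=470, E=264
Highest average = 470 → D.
Row minima: A=-120, B=0, C=50, D=270, E=70
Best worst-case = 270 → D.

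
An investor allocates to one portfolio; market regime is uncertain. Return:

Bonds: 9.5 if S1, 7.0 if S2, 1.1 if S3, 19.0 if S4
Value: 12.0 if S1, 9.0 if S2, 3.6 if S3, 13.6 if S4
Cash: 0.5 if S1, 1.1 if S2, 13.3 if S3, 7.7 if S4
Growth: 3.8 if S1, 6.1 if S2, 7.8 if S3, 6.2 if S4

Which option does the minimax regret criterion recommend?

Value

Column bests: S1=12.0, S2=9.0, S3=13.3, S4=19.0.
Bonds regrets: 2.5, 2.0, 12.2, 0.0 → max 12.2
Value regrets: 0.0, 0.0, 9.7, 5.4 → max 9.7
Cash regrets: 11.5, 7.9, 0.0, 11.3 → max 11.5
Growth regrets: 8.2, 2.9, 5.5, 12.8 → max 12.8
Smallest max regret = 9.7 → Value.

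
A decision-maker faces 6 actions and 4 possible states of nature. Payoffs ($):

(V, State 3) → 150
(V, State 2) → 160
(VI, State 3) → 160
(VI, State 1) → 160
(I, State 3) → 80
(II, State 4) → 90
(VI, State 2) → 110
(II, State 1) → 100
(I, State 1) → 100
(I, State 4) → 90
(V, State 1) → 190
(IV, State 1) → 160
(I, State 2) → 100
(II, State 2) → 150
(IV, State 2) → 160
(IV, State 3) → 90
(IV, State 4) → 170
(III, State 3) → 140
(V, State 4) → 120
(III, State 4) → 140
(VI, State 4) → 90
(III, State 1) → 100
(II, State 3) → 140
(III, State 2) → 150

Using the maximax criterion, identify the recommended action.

V

Row maxima: I=100, II=150, III=150, IV=170, V=190, VI=160
Best best-case = 190 → V.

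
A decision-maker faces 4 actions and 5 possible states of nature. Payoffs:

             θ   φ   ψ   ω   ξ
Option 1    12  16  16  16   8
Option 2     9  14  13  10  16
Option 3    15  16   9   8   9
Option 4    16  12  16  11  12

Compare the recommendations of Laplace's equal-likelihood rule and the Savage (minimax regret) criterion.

Row averages: Option 1=13.6, Option 2=12.4, Option 3=11.4, Option 4=13.4
Highest average = 13.6 → Option 1.
Column bests: θ=16, φ=16, ψ=16, ω=16, ξ=16.
Option 1 regrets: 4, 0, 0, 0, 8 → max 8
Option 2 regrets: 7, 2, 3, 6, 0 → max 7
Option 3 regrets: 1, 0, 7, 8, 7 → max 8
Option 4 regrets: 0, 4, 0, 5, 4 → max 5
Smallest max regret = 5 → Option 4.

laplace → Option 1; minimax regret → Option 4 (disagree)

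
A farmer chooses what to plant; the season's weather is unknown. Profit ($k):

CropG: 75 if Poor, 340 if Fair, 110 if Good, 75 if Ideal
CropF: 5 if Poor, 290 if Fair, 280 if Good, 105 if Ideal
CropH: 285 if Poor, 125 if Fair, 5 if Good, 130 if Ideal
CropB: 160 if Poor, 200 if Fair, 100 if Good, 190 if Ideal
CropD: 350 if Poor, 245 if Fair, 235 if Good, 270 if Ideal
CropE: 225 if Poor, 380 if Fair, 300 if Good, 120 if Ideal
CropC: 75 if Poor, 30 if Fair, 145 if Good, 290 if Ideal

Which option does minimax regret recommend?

Column bests: Poor=350, Fair=380, Good=300, Ideal=290.
CropG regrets: 275, 40, 190, 215 → max 275
CropF regrets: 345, 90, 20, 185 → max 345
CropH regrets: 65, 255, 295, 160 → max 295
CropB regrets: 190, 180, 200, 100 → max 200
CropD regrets: 0, 135, 65, 20 → max 135
CropE regrets: 125, 0, 0, 170 → max 170
CropC regrets: 275, 350, 155, 0 → max 350
Smallest max regret = 135 → CropD.

CropD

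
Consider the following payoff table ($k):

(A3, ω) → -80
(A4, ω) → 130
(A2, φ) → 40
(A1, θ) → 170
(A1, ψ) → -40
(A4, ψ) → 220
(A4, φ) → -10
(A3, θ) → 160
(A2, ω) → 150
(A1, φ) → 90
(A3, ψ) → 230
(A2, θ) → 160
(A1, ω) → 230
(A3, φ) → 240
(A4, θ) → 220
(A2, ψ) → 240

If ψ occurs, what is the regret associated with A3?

10

Best payoff under ψ is 240.
Regret = 240 − 230 = 10.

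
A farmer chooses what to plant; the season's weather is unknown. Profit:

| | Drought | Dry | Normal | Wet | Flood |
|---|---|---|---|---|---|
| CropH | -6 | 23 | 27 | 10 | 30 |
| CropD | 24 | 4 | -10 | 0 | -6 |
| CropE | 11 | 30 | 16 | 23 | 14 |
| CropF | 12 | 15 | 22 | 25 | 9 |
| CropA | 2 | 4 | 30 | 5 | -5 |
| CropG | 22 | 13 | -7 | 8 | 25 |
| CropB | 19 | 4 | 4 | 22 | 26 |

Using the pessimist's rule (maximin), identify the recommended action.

CropE

Row minima: CropH=-6, CropD=-10, CropE=11, CropF=9, CropA=-5, CropG=-7, CropB=4
Best worst-case = 11 → CropE.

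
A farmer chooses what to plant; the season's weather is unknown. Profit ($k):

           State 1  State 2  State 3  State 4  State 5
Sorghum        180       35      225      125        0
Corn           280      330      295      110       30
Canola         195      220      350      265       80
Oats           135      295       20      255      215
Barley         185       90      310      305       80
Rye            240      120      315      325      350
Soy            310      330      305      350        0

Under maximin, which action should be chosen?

Rye

Row minima: Sorghum=0, Corn=30, Canola=80, Oats=20, Barley=80, Rye=120, Soy=0
Best worst-case = 120 → Rye.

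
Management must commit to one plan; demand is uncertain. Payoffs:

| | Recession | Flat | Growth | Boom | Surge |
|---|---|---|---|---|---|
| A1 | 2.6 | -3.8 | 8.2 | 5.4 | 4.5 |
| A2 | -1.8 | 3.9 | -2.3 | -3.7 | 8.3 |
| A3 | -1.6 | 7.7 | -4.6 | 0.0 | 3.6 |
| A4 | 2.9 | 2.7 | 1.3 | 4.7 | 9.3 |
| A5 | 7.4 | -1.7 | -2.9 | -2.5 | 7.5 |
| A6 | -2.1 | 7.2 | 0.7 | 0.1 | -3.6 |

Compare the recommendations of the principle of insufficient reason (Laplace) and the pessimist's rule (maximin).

laplace → A4; maximin → A4 (agree)

Row averages: A1=3.38, A2=0.88, A3=1.02, A4=4.18, A5=1.56, A6=0.46
Highest average = 4.18 → A4.
Row minima: A1=-3.8, A2=-3.7, A3=-4.6, A4=1.3, A5=-2.9, A6=-3.6
Best worst-case = 1.3 → A4.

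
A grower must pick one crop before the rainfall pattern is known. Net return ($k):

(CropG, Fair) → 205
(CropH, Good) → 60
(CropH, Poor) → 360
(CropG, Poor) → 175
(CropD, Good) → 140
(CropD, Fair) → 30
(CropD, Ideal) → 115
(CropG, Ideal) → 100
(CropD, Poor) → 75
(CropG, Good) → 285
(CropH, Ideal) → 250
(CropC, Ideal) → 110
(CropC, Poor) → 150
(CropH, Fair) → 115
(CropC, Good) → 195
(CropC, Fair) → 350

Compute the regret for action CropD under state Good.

Best payoff under Good is 285.
Regret = 285 − 140 = 145.

145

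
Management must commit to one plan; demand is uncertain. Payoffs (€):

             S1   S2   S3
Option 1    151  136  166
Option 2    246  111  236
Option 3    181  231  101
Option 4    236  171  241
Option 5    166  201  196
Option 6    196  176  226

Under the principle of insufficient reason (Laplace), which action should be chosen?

Option 4

Row averages: Option 1=151, Option 2=593/3, Option 3=171, Option 4=216, Option 5=563/3, Option 6=598/3
Highest average = 216 → Option 4.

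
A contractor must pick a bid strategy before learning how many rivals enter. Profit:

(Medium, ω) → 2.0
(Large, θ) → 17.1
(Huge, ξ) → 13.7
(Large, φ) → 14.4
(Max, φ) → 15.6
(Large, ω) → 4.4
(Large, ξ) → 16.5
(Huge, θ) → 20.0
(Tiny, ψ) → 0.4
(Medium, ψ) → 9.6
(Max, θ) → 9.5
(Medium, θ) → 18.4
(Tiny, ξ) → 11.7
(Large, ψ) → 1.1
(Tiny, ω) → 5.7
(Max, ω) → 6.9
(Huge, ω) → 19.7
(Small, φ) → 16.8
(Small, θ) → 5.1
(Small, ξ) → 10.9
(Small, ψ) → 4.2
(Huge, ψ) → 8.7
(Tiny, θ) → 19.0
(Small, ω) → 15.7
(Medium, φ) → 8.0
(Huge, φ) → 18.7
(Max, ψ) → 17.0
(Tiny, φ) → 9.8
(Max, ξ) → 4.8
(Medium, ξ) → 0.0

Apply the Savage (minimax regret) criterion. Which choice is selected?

Huge

Column bests: θ=20.0, φ=18.7, ψ=17.0, ω=19.7, ξ=16.5.
Tiny regrets: 1.0, 8.9, 16.6, 14.0, 4.8 → max 16.6
Small regrets: 14.9, 1.9, 12.8, 4.0, 5.6 → max 14.9
Medium regrets: 1.6, 10.7, 7.4, 17.7, 16.5 → max 17.7
Large regrets: 2.9, 4.3, 15.9, 15.3, 0.0 → max 15.9
Huge regrets: 0.0, 0.0, 8.3, 0.0, 2.8 → max 8.3
Max regrets: 10.5, 3.1, 0.0, 12.8, 11.7 → max 12.8
Smallest max regret = 8.3 → Huge.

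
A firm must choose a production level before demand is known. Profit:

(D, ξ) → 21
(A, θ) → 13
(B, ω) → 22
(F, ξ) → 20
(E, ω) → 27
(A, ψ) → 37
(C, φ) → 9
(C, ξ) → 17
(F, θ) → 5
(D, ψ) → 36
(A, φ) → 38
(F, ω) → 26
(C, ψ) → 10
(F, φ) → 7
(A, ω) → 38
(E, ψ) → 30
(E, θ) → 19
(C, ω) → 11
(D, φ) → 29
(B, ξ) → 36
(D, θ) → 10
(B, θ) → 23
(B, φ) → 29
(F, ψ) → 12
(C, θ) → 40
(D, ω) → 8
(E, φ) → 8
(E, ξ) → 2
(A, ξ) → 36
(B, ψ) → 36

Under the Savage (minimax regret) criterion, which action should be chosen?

B

Column bests: θ=40, φ=38, ψ=37, ω=38, ξ=36.
A regrets: 27, 0, 0, 0, 0 → max 27
B regrets: 17, 9, 1, 16, 0 → max 17
C regrets: 0, 29, 27, 27, 19 → max 29
D regrets: 30, 9, 1, 30, 15 → max 30
E regrets: 21, 30, 7, 11, 34 → max 34
F regrets: 35, 31, 25, 12, 16 → max 35
Smallest max regret = 17 → B.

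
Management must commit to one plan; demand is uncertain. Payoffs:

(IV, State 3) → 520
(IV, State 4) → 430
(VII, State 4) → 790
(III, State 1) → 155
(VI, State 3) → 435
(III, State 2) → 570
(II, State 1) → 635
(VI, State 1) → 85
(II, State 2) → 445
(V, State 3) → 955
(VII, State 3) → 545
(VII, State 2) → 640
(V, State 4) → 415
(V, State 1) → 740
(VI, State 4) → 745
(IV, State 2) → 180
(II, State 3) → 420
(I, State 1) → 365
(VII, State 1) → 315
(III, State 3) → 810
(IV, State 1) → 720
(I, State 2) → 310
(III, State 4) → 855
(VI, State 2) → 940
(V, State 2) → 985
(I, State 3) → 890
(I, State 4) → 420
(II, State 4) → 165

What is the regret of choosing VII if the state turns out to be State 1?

425

Best payoff under State 1 is 740.
Regret = 740 − 315 = 425.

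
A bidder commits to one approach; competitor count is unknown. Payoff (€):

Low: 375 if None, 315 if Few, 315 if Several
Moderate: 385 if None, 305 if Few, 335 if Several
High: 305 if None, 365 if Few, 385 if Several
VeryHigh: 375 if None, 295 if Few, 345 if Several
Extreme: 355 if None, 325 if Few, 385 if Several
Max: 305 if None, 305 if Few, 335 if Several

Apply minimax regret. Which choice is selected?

Column bests: None=385, Few=365, Several=385.
Low regrets: 10, 50, 70 → max 70
Moderate regrets: 0, 60, 50 → max 60
High regrets: 80, 0, 0 → max 80
VeryHigh regrets: 10, 70, 40 → max 70
Extreme regrets: 30, 40, 0 → max 40
Max regrets: 80, 60, 50 → max 80
Smallest max regret = 40 → Extreme.

Extreme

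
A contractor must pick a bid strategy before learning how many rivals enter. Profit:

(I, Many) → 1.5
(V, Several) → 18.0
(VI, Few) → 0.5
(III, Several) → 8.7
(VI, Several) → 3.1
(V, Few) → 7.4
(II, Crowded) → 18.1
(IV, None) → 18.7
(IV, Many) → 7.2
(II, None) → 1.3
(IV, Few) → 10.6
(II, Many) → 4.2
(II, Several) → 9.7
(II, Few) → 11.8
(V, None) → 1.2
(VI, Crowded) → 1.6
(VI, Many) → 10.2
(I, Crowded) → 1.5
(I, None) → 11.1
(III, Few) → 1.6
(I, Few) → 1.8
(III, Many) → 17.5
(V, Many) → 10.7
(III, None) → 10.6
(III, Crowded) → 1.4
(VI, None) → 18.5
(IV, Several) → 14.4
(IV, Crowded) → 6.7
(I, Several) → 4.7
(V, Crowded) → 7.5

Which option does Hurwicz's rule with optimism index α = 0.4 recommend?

I: 0.4·11.1 + 0.6·1.5 = 5.34
II: 0.4·18.1 + 0.6·1.3 = 8.02
III: 0.4·17.5 + 0.6·1.4 = 7.84
IV: 0.4·18.7 + 0.6·6.7 = 11.5
V: 0.4·18.0 + 0.6·1.2 = 7.92
VI: 0.4·18.5 + 0.6·0.5 = 7.7
Highest Hurwicz score = 11.5 → IV.

IV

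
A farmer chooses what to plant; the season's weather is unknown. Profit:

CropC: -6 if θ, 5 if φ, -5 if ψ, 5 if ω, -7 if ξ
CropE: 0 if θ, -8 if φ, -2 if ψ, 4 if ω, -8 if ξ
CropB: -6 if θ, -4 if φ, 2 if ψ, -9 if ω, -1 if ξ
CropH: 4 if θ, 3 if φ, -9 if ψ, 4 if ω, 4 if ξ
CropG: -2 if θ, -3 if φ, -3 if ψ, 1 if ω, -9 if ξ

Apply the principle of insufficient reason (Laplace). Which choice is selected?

CropH

Row averages: CropC=-1.6, CropE=-2.8, CropB=-3.6, CropH=1.2, CropG=-3.2
Highest average = 1.2 → CropH.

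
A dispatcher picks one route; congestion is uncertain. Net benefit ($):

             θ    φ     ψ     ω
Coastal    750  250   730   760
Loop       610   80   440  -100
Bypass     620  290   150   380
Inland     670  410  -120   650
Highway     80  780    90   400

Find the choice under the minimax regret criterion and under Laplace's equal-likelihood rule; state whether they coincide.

Column bests: θ=750, φ=780, ψ=730, ω=760.
Coastal regrets: 0, 530, 0, 0 → max 530
Loop regrets: 140, 700, 290, 860 → max 860
Bypass regrets: 130, 490, 580, 380 → max 580
Inland regrets: 80, 370, 850, 110 → max 850
Highway regrets: 670, 0, 640, 360 → max 670
Smallest max regret = 530 → Coastal.
Row averages: Coastal=622.5, Loop=257.5, Bypass=360, Inland=402.5, Highway=337.5
Highest average = 622.5 → Coastal.

minimax regret → Coastal; laplace → Coastal (agree)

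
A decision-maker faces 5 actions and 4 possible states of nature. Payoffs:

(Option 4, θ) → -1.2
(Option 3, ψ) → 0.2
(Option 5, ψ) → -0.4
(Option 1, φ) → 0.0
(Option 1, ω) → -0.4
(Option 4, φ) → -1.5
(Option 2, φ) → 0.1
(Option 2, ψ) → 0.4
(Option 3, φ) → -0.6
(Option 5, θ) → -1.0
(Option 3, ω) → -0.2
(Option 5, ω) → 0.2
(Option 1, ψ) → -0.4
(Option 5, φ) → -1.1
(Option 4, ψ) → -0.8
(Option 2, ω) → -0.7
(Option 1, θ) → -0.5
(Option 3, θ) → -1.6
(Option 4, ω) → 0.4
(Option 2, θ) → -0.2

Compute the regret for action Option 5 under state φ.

1.2

Best payoff under φ is 0.1.
Regret = 0.1 − (-1.1) = 1.2.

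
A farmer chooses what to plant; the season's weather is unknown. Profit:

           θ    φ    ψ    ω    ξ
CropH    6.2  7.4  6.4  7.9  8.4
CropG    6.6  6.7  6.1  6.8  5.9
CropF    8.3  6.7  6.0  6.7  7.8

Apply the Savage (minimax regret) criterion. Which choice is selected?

Column bests: θ=8.3, φ=7.4, ψ=6.4, ω=7.9, ξ=8.4.
CropH regrets: 2.1, 0.0, 0.0, 0.0, 0.0 → max 2.1
CropG regrets: 1.7, 0.7, 0.3, 1.1, 2.5 → max 2.5
CropF regrets: 0.0, 0.7, 0.4, 1.2, 0.6 → max 1.2
Smallest max regret = 1.2 → CropF.

CropF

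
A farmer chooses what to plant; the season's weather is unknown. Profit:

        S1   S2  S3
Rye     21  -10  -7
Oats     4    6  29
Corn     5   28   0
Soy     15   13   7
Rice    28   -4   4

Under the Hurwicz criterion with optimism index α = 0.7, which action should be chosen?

Oats

Rye: 0.7·21 + 0.3·(-10) = 11.7
Oats: 0.7·29 + 0.3·4 = 21.5
Corn: 0.7·28 + 0.3·0 = 19.6
Soy: 0.7·15 + 0.3·7 = 12.6
Rice: 0.7·28 + 0.3·(-4) = 18.4
Highest Hurwicz score = 21.5 → Oats.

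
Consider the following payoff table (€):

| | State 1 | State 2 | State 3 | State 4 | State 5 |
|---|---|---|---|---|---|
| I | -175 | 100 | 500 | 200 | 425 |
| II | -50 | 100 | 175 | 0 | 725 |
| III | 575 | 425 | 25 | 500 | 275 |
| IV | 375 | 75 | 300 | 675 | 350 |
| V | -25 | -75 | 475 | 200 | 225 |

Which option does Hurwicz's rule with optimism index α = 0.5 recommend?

IV

I: 0.5·500 + 0.5·(-175) = 162.5
II: 0.5·725 + 0.5·(-50) = 337.5
III: 0.5·575 + 0.5·25 = 300
IV: 0.5·675 + 0.5·75 = 375
V: 0.5·475 + 0.5·(-75) = 200
Highest Hurwicz score = 375 → IV.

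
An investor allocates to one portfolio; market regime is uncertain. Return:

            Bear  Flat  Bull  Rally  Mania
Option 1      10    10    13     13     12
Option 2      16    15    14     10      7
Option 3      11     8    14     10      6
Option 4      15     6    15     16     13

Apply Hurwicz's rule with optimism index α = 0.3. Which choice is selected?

Option 1: 0.3·13 + 0.7·10 = 10.9
Option 2: 0.3·16 + 0.7·7 = 9.7
Option 3: 0.3·14 + 0.7·6 = 8.4
Option 4: 0.3·16 + 0.7·6 = 9
Highest Hurwicz score = 10.9 → Option 1.

Option 1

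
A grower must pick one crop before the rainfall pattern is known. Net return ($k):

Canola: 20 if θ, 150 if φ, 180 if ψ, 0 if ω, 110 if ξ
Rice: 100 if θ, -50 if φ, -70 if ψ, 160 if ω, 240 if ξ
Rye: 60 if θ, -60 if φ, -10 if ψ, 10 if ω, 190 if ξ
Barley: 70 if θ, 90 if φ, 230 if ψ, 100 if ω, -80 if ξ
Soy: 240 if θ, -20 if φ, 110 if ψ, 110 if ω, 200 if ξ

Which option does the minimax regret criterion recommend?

Soy

Column bests: θ=240, φ=150, ψ=230, ω=160, ξ=240.
Canola regrets: 220, 0, 50, 160, 130 → max 220
Rice regrets: 140, 200, 300, 0, 0 → max 300
Rye regrets: 180, 210, 240, 150, 50 → max 240
Barley regrets: 170, 60, 0, 60, 320 → max 320
Soy regrets: 0, 170, 120, 50, 40 → max 170
Smallest max regret = 170 → Soy.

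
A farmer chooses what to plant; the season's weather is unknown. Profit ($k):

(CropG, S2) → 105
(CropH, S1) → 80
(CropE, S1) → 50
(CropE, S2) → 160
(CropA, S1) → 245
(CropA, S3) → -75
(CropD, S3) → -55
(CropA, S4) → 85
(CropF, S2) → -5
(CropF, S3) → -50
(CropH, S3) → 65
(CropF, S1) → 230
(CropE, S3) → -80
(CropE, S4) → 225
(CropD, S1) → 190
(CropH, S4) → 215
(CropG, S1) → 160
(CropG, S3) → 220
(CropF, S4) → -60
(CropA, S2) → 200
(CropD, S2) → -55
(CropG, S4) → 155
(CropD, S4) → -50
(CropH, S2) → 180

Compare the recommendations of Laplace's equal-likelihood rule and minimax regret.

Row averages: CropA=113.75, CropF=28.75, CropE=88.75, CropH=135, CropD=7.5, CropG=160
Highest average = 160 → CropG.
Column bests: S1=245, S2=200, S3=220, S4=225.
CropA regrets: 0, 0, 295, 140 → max 295
CropF regrets: 15, 205, 270, 285 → max 285
CropE regrets: 195, 40, 300, 0 → max 300
CropH regrets: 165, 20, 155, 10 → max 165
CropD regrets: 55, 255, 275, 275 → max 275
CropG regrets: 85, 95, 0, 70 → max 95
Smallest max regret = 95 → CropG.

laplace → CropG; minimax regret → CropG (agree)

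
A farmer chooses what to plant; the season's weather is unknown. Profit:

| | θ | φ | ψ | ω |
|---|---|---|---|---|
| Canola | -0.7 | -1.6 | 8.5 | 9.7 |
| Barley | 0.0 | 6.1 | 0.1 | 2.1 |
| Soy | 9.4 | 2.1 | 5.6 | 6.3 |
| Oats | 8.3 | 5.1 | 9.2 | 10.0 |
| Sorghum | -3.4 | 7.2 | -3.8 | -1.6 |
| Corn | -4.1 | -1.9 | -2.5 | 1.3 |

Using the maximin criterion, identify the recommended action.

Row minima: Canola=-1.6, Barley=0.0, Soy=2.1, Oats=5.1, Sorghum=-3.8, Corn=-4.1
Best worst-case = 5.1 → Oats.

Oats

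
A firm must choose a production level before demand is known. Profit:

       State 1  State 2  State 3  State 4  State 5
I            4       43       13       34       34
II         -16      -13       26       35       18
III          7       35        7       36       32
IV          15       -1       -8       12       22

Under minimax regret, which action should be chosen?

Column bests: State 1=15, State 2=43, State 3=26, State 4=36, State 5=34.
I regrets: 11, 0, 13, 2, 0 → max 13
II regrets: 31, 56, 0, 1, 16 → max 56
III regrets: 8, 8, 19, 0, 2 → max 19
IV regrets: 0, 44, 34, 24, 12 → max 44
Smallest max regret = 13 → I.

I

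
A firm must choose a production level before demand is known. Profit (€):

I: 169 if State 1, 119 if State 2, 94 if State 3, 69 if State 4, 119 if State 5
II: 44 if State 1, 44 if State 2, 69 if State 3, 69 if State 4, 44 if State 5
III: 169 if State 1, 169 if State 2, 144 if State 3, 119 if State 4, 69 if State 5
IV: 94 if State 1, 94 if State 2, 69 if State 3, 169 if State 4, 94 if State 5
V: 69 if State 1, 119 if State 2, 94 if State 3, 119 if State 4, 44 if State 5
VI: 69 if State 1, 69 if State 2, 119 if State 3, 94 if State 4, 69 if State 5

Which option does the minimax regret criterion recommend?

Column bests: State 1=169, State 2=169, State 3=144, State 4=169, State 5=119.
I regrets: 0, 50, 50, 100, 0 → max 100
II regrets: 125, 125, 75, 100, 75 → max 125
III regrets: 0, 0, 0, 50, 50 → max 50
IV regrets: 75, 75, 75, 0, 25 → max 75
V regrets: 100, 50, 50, 50, 75 → max 100
VI regrets: 100, 100, 25, 75, 50 → max 100
Smallest max regret = 50 → III.

III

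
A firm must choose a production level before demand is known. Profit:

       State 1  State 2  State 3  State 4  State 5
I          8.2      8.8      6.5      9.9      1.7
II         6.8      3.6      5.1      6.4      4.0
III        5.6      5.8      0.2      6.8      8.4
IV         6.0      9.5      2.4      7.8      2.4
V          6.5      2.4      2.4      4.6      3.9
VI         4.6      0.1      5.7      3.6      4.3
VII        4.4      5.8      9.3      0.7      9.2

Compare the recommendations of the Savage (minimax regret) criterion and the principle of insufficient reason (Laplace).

minimax regret → II; laplace → I (disagree)

Column bests: State 1=8.2, State 2=9.5, State 3=9.3, State 4=9.9, State 5=9.2.
I regrets: 0.0, 0.7, 2.8, 0.0, 7.5 → max 7.5
II regrets: 1.4, 5.9, 4.2, 3.5, 5.2 → max 5.9
III regrets: 2.6, 3.7, 9.1, 3.1, 0.8 → max 9.1
IV regrets: 2.2, 0.0, 6.9, 2.1, 6.8 → max 6.9
V regrets: 1.7, 7.1, 6.9, 5.3, 5.3 → max 7.1
VI regrets: 3.6, 9.4, 3.6, 6.3, 4.9 → max 9.4
VII regrets: 3.8, 3.7, 0.0, 9.2, 0.0 → max 9.2
Smallest max regret = 5.9 → II.
Row averages: I=7.02, II=5.18, III=5.36, IV=5.62, V=3.96, VI=3.66, VII=5.88
Highest average = 7.02 → I.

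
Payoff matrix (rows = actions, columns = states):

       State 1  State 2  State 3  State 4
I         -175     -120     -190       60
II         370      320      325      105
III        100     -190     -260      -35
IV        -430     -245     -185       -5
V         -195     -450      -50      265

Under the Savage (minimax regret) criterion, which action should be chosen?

Column bests: State 1=370, State 2=320, State 3=325, State 4=265.
I regrets: 545, 440, 515, 205 → max 545
II regrets: 0, 0, 0, 160 → max 160
III regrets: 270, 510, 585, 300 → max 585
IV regrets: 800, 565, 510, 270 → max 800
V regrets: 565, 770, 375, 0 → max 770
Smallest max regret = 160 → II.

II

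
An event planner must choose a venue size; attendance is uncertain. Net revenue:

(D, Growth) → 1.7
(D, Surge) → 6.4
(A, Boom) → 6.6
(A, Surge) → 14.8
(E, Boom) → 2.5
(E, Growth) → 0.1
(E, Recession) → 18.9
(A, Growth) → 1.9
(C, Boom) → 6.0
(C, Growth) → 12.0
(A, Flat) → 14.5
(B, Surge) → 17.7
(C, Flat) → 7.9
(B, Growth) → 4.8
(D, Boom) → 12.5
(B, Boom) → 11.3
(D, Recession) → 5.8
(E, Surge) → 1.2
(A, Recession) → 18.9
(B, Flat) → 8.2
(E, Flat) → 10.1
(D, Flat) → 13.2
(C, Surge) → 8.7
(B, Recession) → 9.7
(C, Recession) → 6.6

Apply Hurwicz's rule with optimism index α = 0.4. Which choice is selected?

B

A: 0.4·18.9 + 0.6·1.9 = 8.7
B: 0.4·17.7 + 0.6·4.8 = 9.96
C: 0.4·12.0 + 0.6·6.0 = 8.4
D: 0.4·13.2 + 0.6·1.7 = 6.3
E: 0.4·18.9 + 0.6·0.1 = 7.62
Highest Hurwicz score = 9.96 → B.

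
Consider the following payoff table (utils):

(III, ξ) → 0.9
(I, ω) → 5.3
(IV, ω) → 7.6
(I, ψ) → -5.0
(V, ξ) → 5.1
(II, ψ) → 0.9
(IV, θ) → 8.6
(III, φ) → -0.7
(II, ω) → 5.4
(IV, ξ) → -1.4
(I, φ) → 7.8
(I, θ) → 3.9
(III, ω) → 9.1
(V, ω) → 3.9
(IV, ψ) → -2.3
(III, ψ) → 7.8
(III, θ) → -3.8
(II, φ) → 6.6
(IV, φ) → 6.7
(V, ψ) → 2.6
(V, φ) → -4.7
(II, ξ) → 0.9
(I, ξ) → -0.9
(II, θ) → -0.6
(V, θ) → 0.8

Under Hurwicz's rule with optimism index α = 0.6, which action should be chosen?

I: 0.6·7.8 + 0.4·(-5.0) = 2.68
II: 0.6·6.6 + 0.4·(-0.6) = 3.72
III: 0.6·9.1 + 0.4·(-3.8) = 3.94
IV: 0.6·8.6 + 0.4·(-2.3) = 4.24
V: 0.6·5.1 + 0.4·(-4.7) = 1.18
Highest Hurwicz score = 4.24 → IV.

IV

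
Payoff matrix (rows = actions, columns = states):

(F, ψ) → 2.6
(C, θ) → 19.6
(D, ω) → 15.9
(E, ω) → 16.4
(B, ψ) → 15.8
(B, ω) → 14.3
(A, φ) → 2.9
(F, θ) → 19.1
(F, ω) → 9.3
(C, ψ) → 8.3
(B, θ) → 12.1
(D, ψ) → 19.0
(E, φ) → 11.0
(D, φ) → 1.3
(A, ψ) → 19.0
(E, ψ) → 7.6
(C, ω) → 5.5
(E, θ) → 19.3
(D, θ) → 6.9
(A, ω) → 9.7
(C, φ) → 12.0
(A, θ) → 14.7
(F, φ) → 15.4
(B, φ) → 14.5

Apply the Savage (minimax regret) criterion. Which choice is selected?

B

Column bests: θ=19.6, φ=15.4, ψ=19.0, ω=16.4.
A regrets: 4.9, 12.5, 0.0, 6.7 → max 12.5
B regrets: 7.5, 0.9, 3.2, 2.1 → max 7.5
C regrets: 0.0, 3.4, 10.7, 10.9 → max 10.9
D regrets: 12.7, 14.1, 0.0, 0.5 → max 14.1
E regrets: 0.3, 4.4, 11.4, 0.0 → max 11.4
F regrets: 0.5, 0.0, 16.4, 7.1 → max 16.4
Smallest max regret = 7.5 → B.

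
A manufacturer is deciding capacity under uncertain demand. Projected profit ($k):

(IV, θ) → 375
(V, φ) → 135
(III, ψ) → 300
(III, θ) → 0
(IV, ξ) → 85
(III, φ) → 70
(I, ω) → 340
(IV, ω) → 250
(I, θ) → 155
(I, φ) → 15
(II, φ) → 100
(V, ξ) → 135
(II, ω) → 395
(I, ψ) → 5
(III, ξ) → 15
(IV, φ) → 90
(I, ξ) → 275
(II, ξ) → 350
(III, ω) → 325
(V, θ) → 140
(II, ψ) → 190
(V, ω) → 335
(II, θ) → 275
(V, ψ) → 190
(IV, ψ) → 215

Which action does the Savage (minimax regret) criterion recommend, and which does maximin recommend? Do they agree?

minimax regret → II; maximin → V (disagree)

Column bests: θ=375, φ=135, ψ=300, ω=395, ξ=350.
I regrets: 220, 120, 295, 55, 75 → max 295
II regrets: 100, 35, 110, 0, 0 → max 110
III regrets: 375, 65, 0, 70, 335 → max 375
IV regrets: 0, 45, 85, 145, 265 → max 265
V regrets: 235, 0, 110, 60, 215 → max 235
Smallest max regret = 110 → II.
Row minima: I=5, II=100, III=0, IV=85, V=135
Best worst-case = 135 → V.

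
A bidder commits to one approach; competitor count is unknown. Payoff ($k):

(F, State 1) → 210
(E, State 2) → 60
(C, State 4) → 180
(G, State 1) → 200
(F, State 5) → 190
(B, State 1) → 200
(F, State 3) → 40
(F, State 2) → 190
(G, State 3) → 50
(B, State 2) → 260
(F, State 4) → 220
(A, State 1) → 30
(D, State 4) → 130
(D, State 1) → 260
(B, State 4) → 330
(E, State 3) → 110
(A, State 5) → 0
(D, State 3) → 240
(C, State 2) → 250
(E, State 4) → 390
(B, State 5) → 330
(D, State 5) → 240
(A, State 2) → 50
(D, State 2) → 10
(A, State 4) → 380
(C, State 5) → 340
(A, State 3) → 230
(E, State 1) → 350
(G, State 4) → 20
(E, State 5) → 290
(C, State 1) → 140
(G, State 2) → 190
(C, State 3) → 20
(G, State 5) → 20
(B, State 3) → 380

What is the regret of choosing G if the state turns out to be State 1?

Best payoff under State 1 is 350.
Regret = 350 − 200 = 150.

150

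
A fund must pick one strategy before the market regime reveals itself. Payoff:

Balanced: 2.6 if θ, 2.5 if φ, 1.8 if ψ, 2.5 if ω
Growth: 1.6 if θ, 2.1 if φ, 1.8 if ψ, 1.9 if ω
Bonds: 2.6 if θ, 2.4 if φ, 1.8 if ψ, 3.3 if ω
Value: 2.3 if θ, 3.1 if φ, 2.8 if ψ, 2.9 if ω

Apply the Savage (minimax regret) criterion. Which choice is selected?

Column bests: θ=2.6, φ=3.1, ψ=2.8, ω=3.3.
Balanced regrets: 0.0, 0.6, 1.0, 0.8 → max 1.0
Growth regrets: 1.0, 1.0, 1.0, 1.4 → max 1.4
Bonds regrets: 0.0, 0.7, 1.0, 0.0 → max 1.0
Value regrets: 0.3, 0.0, 0.0, 0.4 → max 0.4
Smallest max regret = 0.4 → Value.

Value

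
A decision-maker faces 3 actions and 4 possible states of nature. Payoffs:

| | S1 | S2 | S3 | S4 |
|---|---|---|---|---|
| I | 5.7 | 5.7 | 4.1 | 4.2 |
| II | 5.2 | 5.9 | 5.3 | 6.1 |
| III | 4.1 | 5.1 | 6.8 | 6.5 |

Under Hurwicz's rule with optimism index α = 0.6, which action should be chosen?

II

I: 0.6·5.7 + 0.4·4.1 = 5.06
II: 0.6·6.1 + 0.4·5.2 = 5.74
III: 0.6·6.8 + 0.4·4.1 = 5.72
Highest Hurwicz score = 5.74 → II.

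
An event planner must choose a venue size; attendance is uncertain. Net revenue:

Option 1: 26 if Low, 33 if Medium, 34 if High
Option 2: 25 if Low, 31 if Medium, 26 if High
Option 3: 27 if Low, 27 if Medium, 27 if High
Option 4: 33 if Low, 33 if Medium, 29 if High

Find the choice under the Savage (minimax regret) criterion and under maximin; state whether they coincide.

minimax regret → Option 4; maximin → Option 4 (agree)

Column bests: Low=33, Medium=33, High=34.
Option 1 regrets: 7, 0, 0 → max 7
Option 2 regrets: 8, 2, 8 → max 8
Option 3 regrets: 6, 6, 7 → max 7
Option 4 regrets: 0, 0, 5 → max 5
Smallest max regret = 5 → Option 4.
Row minima: Option 1=26, Option 2=25, Option 3=27, Option 4=29
Best worst-case = 29 → Option 4.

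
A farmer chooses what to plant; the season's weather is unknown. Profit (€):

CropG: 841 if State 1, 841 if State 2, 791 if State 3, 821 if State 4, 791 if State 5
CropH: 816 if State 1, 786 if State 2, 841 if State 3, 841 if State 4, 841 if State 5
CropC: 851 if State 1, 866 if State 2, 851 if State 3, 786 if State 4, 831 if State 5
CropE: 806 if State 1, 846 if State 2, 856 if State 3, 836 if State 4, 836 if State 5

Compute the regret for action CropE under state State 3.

Best payoff under State 3 is 856.
Regret = 856 − 856 = 0.

0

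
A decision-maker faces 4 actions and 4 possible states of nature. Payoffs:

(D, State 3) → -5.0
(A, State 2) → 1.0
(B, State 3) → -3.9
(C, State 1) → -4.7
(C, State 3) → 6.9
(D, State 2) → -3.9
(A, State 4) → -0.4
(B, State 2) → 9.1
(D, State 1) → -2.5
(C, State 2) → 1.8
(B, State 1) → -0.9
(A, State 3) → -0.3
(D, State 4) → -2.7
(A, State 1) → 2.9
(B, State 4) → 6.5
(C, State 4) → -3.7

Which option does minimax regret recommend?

A

Column bests: State 1=2.9, State 2=9.1, State 3=6.9, State 4=6.5.
A regrets: 0.0, 8.1, 7.2, 6.9 → max 8.1
B regrets: 3.8, 0.0, 10.8, 0.0 → max 10.8
C regrets: 7.6, 7.3, 0.0, 10.2 → max 10.2
D regrets: 5.4, 13.0, 11.9, 9.2 → max 13.0
Smallest max regret = 8.1 → A.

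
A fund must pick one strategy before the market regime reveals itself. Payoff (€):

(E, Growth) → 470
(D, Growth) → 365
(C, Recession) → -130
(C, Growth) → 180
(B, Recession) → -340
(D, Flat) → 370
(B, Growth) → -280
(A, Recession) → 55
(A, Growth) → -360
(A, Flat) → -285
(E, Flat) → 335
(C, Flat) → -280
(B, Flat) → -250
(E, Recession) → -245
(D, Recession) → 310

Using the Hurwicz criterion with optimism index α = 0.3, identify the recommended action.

D

A: 0.3·55 + 0.7·(-360) = -235.5
B: 0.3·(-250) + 0.7·(-340) = -313
C: 0.3·180 + 0.7·(-280) = -142
D: 0.3·370 + 0.7·310 = 328
E: 0.3·470 + 0.7·(-245) = -30.5
Highest Hurwicz score = 328 → D.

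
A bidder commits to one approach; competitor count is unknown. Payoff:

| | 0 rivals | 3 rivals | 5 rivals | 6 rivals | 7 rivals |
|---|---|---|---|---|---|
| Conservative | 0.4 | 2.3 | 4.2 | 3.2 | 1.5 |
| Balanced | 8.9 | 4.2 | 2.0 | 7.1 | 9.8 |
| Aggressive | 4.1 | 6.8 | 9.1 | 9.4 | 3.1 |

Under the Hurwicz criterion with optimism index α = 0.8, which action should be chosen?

Conservative: 0.8·4.2 + 0.2·0.4 = 3.44
Balanced: 0.8·9.8 + 0.2·2.0 = 8.24
Aggressive: 0.8·9.4 + 0.2·3.1 = 8.14
Highest Hurwicz score = 8.24 → Balanced.

Balanced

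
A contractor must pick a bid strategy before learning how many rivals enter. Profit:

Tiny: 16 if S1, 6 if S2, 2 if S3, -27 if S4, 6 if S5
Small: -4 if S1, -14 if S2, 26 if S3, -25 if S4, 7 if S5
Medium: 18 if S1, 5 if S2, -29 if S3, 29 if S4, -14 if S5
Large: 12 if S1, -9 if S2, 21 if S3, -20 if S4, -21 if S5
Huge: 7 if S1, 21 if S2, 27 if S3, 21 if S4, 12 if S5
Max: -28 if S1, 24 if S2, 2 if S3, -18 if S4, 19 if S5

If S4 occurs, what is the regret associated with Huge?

8

Best payoff under S4 is 29.
Regret = 29 − 21 = 8.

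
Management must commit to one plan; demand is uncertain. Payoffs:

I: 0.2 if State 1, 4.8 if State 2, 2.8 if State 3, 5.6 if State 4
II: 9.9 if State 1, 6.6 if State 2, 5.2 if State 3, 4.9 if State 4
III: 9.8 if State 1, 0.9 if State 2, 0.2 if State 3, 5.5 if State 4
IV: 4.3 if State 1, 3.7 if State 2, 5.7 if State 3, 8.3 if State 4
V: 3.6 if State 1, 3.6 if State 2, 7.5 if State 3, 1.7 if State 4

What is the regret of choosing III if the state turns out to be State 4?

2.8

Best payoff under State 4 is 8.3.
Regret = 8.3 − 5.5 = 2.8.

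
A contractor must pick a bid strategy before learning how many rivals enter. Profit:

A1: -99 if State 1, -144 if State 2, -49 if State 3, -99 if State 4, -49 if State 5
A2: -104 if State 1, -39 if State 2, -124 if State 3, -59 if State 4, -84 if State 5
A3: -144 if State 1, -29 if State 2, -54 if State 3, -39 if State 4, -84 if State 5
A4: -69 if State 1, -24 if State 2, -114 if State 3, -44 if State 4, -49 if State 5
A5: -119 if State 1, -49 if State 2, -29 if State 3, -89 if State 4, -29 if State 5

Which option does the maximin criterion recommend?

Row minima: A1=-144, A2=-124, A3=-144, A4=-114, A5=-119
Best worst-case = -114 → A4.

A4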